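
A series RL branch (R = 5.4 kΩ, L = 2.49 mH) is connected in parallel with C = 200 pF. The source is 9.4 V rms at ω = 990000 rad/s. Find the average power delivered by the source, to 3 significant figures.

X_L = ωL = 2470 Ω
X_C = 1/(ωC) = 5050 Ω
Branch 1 (R+jX_L): Z₁ = 5400 + j2470 Ω, |Z₁| = 5940 Ω
Branch 2 (−jX_C): Z₂ = −j5050 Ω
Parallel: Z = Z₁Z₂/(Z₁+Z₂), |Z| = 5010 Ω, ∠Z = -39.9°
I = V/|Z| = 1.88 mA
P = VI cos φ = 9.4 × 0.00188 × cos(-39.9°) = 13.5 mW

13.5 mW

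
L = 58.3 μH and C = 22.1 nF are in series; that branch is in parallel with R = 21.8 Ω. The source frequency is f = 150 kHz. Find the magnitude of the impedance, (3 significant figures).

ω = 2πf = 942500 rad/s
X_L = ωL = 54.9 Ω
X_C = 1/(ωC) = 48.0 Ω
Branch 1: Z₁ = R = 21.8 Ω
Branch 2 (series LC): Z₂ = j(X_L − X_C) = j6.94 Ω
Parallel: Z = Z₁Z₂/(Z₁+Z₂), |Z| = 6.61 Ω, ∠Z = 72.4°

6.61 Ω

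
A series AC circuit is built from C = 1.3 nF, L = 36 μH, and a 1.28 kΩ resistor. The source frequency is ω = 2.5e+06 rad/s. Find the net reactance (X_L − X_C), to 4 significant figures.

-217.7 Ω

X_L = ωL = 90.00 Ω
X_C = 1/(ωC) = 307.7 Ω
X = 90.00 − 307.7 = -217.7 Ω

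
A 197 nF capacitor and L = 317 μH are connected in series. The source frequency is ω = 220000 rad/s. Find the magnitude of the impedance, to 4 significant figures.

46.67 Ω

X_L = ωL = 69.74 Ω
X_C = 1/(ωC) = 23.07 Ω
Net reactance X = X_L − X_C = 46.67 Ω
Z = j46.67 Ω
|Z| = √(0² + 46.67²) = 46.67 Ω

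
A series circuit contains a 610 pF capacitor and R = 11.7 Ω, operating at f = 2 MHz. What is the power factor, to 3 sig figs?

0.0893

ω = 2πf = 1.257e+07 rad/s
X_C = 1/(ωC) = 130 Ω
Z = 11.7 − j130 Ω
|Z| = √(11.7² + 130²) = 131 Ω
∠Z = arctan(-130/11.7) = -84.9°
cos φ = cos(-84.9°) = 0.0893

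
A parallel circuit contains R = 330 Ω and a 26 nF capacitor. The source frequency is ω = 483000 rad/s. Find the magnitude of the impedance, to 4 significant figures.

X_C = 1/(ωC) = 79.63 Ω
Parallel: admittances add. Y = 1/R + jωC
Y = (0.003030 + j0.01256) S
|Y| = 0.01292 S → |Z| = 1/|Y| = 77.41 Ω, ∠Z = −∠Y = -76.43°

77.41 Ω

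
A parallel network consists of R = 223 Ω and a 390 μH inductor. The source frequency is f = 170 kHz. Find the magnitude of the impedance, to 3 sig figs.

ω = 2πf = 1.068e+06 rad/s
X_L = ωL = 417 Ω
Parallel: admittances add. Y = 1/R + 1/(jωL)
Y = (0.00448 − j0.00240) S
|Y| = 0.00509 S → |Z| = 1/|Y| = 197 Ω, ∠Z = −∠Y = 28.2°

197 Ω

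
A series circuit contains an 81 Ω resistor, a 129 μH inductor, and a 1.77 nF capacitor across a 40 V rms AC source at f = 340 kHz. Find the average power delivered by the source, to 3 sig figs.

ω = 2πf = 2.136e+06 rad/s
X_L = ωL = 276 Ω
X_C = 1/(ωC) = 264 Ω
Net reactance X = X_L − X_C = 11.1 Ω
Z = 81.0 + j11.1 Ω
|Z| = √(81.0² + 11.1²) = 81.8 Ω
∠Z = arctan(11.1/81.0) = 7.81°
I = V/|Z| = 489 mA
P = VI cos φ = 40 × 0.489 × cos(7.81°) = 19.4 W

19.4 W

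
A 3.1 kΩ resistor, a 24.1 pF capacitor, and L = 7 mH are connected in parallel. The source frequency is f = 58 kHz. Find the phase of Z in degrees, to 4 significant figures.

49.91°

ω = 2πf = 364400 rad/s
X_L = ωL = 2551 Ω
X_C = 1/(ωC) = 113900 Ω
Parallel: admittances add. Y = 1/R + 1/(jωL) + jωC
Y = (0.0003226 − j0.0003832) S
|Y| = 0.0005009 S → |Z| = 1/|Y| = 1996 Ω, ∠Z = −∠Y = 49.91°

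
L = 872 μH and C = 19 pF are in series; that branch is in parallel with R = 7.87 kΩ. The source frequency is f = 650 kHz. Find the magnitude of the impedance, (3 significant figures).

ω = 2πf = 4.084e+06 rad/s
X_L = ωL = 3560 Ω
X_C = 1/(ωC) = 12900 Ω
Branch 1: Z₁ = R = 7870 Ω
Branch 2 (series LC): Z₂ = j(X_L − X_C) = −j9330 Ω
Parallel: Z = Z₁Z₂/(Z₁+Z₂), |Z| = 6010 Ω, ∠Z = -40.2°

6010 Ω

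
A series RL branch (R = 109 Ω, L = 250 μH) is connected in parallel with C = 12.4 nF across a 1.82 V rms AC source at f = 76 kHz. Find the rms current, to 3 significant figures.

ω = 2πf = 477500 rad/s
X_L = ωL = 119 Ω
X_C = 1/(ωC) = 169 Ω
Branch 1 (R+jX_L): Z₁ = 109 + j119 Ω, |Z₁| = 162 Ω
Branch 2 (−jX_C): Z₂ = −j169 Ω
Parallel: Z = Z₁Z₂/(Z₁+Z₂), |Z| = 228 Ω, ∠Z = -18.0°
I = V/|Z| = 1.82/228 = 7.98 mA

7.98 mA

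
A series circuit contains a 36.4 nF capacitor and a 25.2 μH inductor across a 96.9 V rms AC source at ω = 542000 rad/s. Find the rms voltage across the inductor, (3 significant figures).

35.7 V

X_L = ωL = 13.7 Ω
X_C = 1/(ωC) = 50.7 Ω
Net reactance X = X_L − X_C = -37.0 Ω
Z = − j37.0 Ω
|Z| = √(0² + 37.0²) = 37.0 Ω
I = V/|Z| = 2.62 A
V_L = I·|Z_L| = 2.62 × 13.7 = 35.7 V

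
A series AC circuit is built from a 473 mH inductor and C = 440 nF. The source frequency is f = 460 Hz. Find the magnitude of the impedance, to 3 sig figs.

ω = 2πf = 2890 rad/s
X_L = ωL = 1370 Ω
X_C = 1/(ωC) = 786 Ω
Net reactance X = X_L − X_C = 581 Ω
Z = j581 Ω
|Z| = √(0² + 581²) = 581 Ω

581 Ω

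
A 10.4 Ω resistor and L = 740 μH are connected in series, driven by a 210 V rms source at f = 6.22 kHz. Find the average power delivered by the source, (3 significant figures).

486 W

ω = 2πf = 39080 rad/s
X_L = ωL = 28.9 Ω
Z = 10.4 + j28.9 Ω
|Z| = √(10.4² + 28.9²) = 30.7 Ω
∠Z = arctan(28.9/10.4) = 70.2°
I = V/|Z| = 6.83 A
P = VI cos φ = 210 × 6.83 × cos(70.2°) = 486 W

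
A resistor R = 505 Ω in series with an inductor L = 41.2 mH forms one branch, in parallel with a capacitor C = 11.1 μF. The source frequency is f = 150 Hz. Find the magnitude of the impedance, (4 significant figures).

95.27 Ω

ω = 2πf = 942.5 rad/s
X_L = ωL = 38.83 Ω
X_C = 1/(ωC) = 95.59 Ω
Branch 1 (R+jX_L): Z₁ = 505.0 + j38.83 Ω, |Z₁| = 506.5 Ω
Branch 2 (−jX_C): Z₂ = −j95.59 Ω
Parallel: Z = Z₁Z₂/(Z₁+Z₂), |Z| = 95.27 Ω, ∠Z = -79.19°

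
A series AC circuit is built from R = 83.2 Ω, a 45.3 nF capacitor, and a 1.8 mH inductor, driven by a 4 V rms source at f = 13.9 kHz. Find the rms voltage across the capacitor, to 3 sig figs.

ω = 2πf = 87340 rad/s
X_L = ωL = 157 Ω
X_C = 1/(ωC) = 253 Ω
Net reactance X = X_L − X_C = -95.6 Ω
Z = 83.2 − j95.6 Ω
|Z| = √(83.2² + 95.6²) = 127 Ω
I = V/|Z| = 31.6 mA
V_C = I·|Z_C| = 0.0316 × 253 = 7.98 V

7.98 V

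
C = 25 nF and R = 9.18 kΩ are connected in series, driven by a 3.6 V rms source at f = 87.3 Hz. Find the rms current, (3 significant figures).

ω = 2πf = 548.5 rad/s
X_C = 1/(ωC) = 72900 Ω
Z = 9180 − j72900 Ω
|Z| = √(9180² + 72900²) = 73500 Ω
I = V/|Z| = 3.6/73500 = 49.0 μA

49.0 μA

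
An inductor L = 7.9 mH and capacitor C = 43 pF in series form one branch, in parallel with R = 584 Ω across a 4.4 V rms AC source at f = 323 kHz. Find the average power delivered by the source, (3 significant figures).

ω = 2πf = 2.029e+06 rad/s
X_L = ωL = 16000 Ω
X_C = 1/(ωC) = 11500 Ω
Branch 1: Z₁ = R = 584 Ω
Branch 2 (series LC): Z₂ = j(X_L − X_C) = j4570 Ω
Parallel: Z = Z₁Z₂/(Z₁+Z₂), |Z| = 579 Ω, ∠Z = 7.28°
I = V/|Z| = 7.60 mA
P = VI cos φ = 4.4 × 0.00760 × cos(7.28°) = 33.2 mW

33.2 mW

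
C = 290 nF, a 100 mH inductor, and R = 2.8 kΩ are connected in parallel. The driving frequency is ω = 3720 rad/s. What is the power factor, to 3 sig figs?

0.217

X_L = ωL = 372 Ω
X_C = 1/(ωC) = 927 Ω
Parallel: admittances add. Y = 1/R + 1/(jωL) + jωC
Y = (0.000357 − j0.00161) S
|Y| = 0.00165 S → |Z| = 1/|Y| = 607 Ω, ∠Z = −∠Y = 77.5°
cos φ = cos(77.5°) = 0.217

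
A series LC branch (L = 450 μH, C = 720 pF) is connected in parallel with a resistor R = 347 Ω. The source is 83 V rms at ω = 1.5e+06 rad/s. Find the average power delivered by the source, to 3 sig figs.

19.9 W

X_L = ωL = 675 Ω
X_C = 1/(ωC) = 926 Ω
Branch 1: Z₁ = R = 347 Ω
Branch 2 (series LC): Z₂ = j(X_L − X_C) = −j251 Ω
Parallel: Z = Z₁Z₂/(Z₁+Z₂), |Z| = 203 Ω, ∠Z = -54.1°
I = V/|Z| = 408 mA
P = VI cos φ = 83 × 0.408 × cos(-54.1°) = 19.9 W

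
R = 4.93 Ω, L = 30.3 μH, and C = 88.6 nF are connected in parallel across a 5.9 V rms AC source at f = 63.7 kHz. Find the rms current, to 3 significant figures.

ω = 2πf = 400200 rad/s
X_L = ωL = 12.1 Ω
X_C = 1/(ωC) = 28.2 Ω
Parallel: admittances add. Y = 1/R + 1/(jωL) + jωC
Y = (0.203 − j0.0470) S
|Y| = 0.208 S → |Z| = 1/|Y| = 4.80 Ω, ∠Z = −∠Y = 13.0°
I = V/|Z| = 5.9/4.80 = 1.23 A

1.23 A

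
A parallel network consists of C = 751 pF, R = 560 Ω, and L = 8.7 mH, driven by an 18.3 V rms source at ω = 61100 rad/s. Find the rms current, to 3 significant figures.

X_L = ωL = 532 Ω
X_C = 1/(ωC) = 21800 Ω
Parallel: admittances add. Y = 1/R + 1/(jωL) + jωC
Y = (0.00179 − j0.00184) S
|Y| = 0.00256 S → |Z| = 1/|Y| = 391 Ω, ∠Z = −∠Y = 45.8°
I = V/|Z| = 18.3/391 = 46.9 mA

46.9 mA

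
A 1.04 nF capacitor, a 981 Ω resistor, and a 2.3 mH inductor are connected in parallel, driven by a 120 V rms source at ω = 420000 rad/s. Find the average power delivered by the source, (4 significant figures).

X_L = ωL = 966.0 Ω
X_C = 1/(ωC) = 2289 Ω
Parallel: admittances add. Y = 1/R + 1/(jωL) + jωC
Y = (0.001019 − j0.0005984) S
|Y| = 0.001182 S → |Z| = 1/|Y| = 846.0 Ω, ∠Z = −∠Y = 30.41°
I = V/|Z| = 141.8 mA
P = VI cos φ = 120 × 0.1418 × cos(30.41°) = 14.68 W

14.68 W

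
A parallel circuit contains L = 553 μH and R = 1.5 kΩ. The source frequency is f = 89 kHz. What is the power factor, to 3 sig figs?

0.202

ω = 2πf = 559200 rad/s
X_L = ωL = 309 Ω
Parallel: admittances add. Y = 1/R + 1/(jωL)
Y = (0.000667 − j0.00323) S
|Y| = 0.00330 S → |Z| = 1/|Y| = 303 Ω, ∠Z = −∠Y = 78.4°
cos φ = cos(78.4°) = 0.202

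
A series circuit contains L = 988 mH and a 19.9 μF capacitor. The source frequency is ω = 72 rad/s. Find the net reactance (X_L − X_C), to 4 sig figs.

-626.8 Ω

X_L = ωL = 71.14 Ω
X_C = 1/(ωC) = 697.9 Ω
X = 71.14 − 697.9 = -626.8 Ω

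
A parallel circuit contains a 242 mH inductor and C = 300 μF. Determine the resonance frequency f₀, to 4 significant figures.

18.68 Hz

ω₀ = 1/√(LC) = 1/√(0.242 × 0.0003) = 117.4 rad/s
f₀ = ω₀/(2π) = 18.68 Hz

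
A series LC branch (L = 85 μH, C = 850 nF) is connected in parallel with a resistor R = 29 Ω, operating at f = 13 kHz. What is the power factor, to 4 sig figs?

ω = 2πf = 81680 rad/s
X_L = ωL = 6.943 Ω
X_C = 1/(ωC) = 14.40 Ω
Branch 1: Z₁ = R = 29.00 Ω
Branch 2 (series LC): Z₂ = j(X_L − X_C) = −j7.460 Ω
Parallel: Z = Z₁Z₂/(Z₁+Z₂), |Z| = 7.225 Ω, ∠Z = -75.57°
cos φ = cos(-75.57°) = 0.2491

0.2491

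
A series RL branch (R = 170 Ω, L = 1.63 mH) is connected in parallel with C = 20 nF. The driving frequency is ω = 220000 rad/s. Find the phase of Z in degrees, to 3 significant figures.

X_L = ωL = 359 Ω
X_C = 1/(ωC) = 227 Ω
Branch 1 (R+jX_L): Z₁ = 170 + j359 Ω, |Z₁| = 397 Ω
Branch 2 (−jX_C): Z₂ = −j227 Ω
Parallel: Z = Z₁Z₂/(Z₁+Z₂), |Z| = 420 Ω, ∠Z = -63.1°

-63.1°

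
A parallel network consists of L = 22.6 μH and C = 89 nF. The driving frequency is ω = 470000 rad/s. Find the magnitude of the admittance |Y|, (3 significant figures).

X_L = ωL = 10.6 Ω
X_C = 1/(ωC) = 23.9 Ω
Parallel: admittances add. Y = 1/(jωL) + jωC
Y = (0 − j0.0523) S
|Y| = 0.0523 S → |Z| = 1/|Y| = 19.1 Ω, ∠Z = −∠Y = 90.0°

52.3 mS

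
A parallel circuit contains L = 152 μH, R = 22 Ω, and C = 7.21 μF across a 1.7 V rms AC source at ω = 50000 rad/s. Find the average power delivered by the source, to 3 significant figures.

X_L = ωL = 7.60 Ω
X_C = 1/(ωC) = 2.77 Ω
Parallel: admittances add. Y = 1/R + 1/(jωL) + jωC
Y = (0.0455 + j0.229) S
|Y| = 0.233 S → |Z| = 1/|Y| = 4.28 Ω, ∠Z = −∠Y = -78.8°
I = V/|Z| = 397 mA
P = VI cos φ = 1.7 × 0.397 × cos(-78.8°) = 131 mW

131 mW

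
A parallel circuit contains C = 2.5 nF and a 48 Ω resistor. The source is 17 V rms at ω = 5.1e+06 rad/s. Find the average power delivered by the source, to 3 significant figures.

X_C = 1/(ωC) = 78.4 Ω
Parallel: admittances add. Y = 1/R + jωC
Y = (0.0208 + j0.0128) S
|Y| = 0.0244 S → |Z| = 1/|Y| = 40.9 Ω, ∠Z = −∠Y = -31.5°
I = V/|Z| = 415 mA
P = VI cos φ = 17 × 0.415 × cos(-31.5°) = 6.02 W

6.02 W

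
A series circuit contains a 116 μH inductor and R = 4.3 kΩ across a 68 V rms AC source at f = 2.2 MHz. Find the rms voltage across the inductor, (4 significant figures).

23.76 V

ω = 2πf = 1.382e+07 rad/s
X_L = ωL = 1603 Ω
Z = 4300 + j1603 Ω
|Z| = √(4300² + 1603²) = 4589 Ω
I = V/|Z| = 14.82 mA
V_L = I·|Z_L| = 0.01482 × 1603 = 23.76 V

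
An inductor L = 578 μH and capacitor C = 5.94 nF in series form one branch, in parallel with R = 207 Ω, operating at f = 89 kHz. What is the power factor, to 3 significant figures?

0.106

ω = 2πf = 559200 rad/s
X_L = ωL = 323 Ω
X_C = 1/(ωC) = 301 Ω
Branch 1: Z₁ = R = 207 Ω
Branch 2 (series LC): Z₂ = j(X_L − X_C) = j22.2 Ω
Parallel: Z = Z₁Z₂/(Z₁+Z₂), |Z| = 22.0 Ω, ∠Z = 83.9°
cos φ = cos(83.9°) = 0.106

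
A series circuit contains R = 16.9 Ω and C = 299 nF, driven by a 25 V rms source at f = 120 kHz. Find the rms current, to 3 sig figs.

1.43 A

ω = 2πf = 754000 rad/s
X_C = 1/(ωC) = 4.44 Ω
Z = 16.9 − j4.44 Ω
|Z| = √(16.9² + 4.44²) = 17.5 Ω
I = V/|Z| = 25/17.5 = 1.43 A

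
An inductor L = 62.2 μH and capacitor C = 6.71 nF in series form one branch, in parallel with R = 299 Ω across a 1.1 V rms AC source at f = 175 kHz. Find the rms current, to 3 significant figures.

ω = 2πf = 1.1e+06 rad/s
X_L = ωL = 68.4 Ω
X_C = 1/(ωC) = 136 Ω
Branch 1: Z₁ = R = 299 Ω
Branch 2 (series LC): Z₂ = j(X_L − X_C) = −j67.1 Ω
Parallel: Z = Z₁Z₂/(Z₁+Z₂), |Z| = 65.5 Ω, ∠Z = -77.3°
I = V/|Z| = 1.1/65.5 = 16.8 mA

16.8 mA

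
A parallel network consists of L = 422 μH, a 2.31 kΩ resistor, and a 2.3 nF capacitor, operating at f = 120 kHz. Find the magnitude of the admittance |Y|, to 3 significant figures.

1.47 mS

ω = 2πf = 754000 rad/s
X_L = ωL = 318 Ω
X_C = 1/(ωC) = 577 Ω
Parallel: admittances add. Y = 1/R + 1/(jωL) + jωC
Y = (0.000433 − j0.00141) S
|Y| = 0.00147 S → |Z| = 1/|Y| = 679 Ω, ∠Z = −∠Y = 72.9°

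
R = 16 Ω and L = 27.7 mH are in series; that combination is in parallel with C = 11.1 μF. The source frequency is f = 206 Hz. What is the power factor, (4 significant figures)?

0.7594

ω = 2πf = 1294 rad/s
X_L = ωL = 35.85 Ω
X_C = 1/(ωC) = 69.60 Ω
Branch 1 (R+jX_L): Z₁ = 16.00 + j35.85 Ω, |Z₁| = 39.26 Ω
Branch 2 (−jX_C): Z₂ = −j69.60 Ω
Parallel: Z = Z₁Z₂/(Z₁+Z₂), |Z| = 73.16 Ω, ∠Z = 40.59°
cos φ = cos(40.59°) = 0.7594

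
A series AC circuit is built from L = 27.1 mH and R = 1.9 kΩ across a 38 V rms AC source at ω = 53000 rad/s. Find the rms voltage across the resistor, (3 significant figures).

30.3 V

X_L = ωL = 1440 Ω
Z = 1900 + j1440 Ω
|Z| = √(1900² + 1440²) = 2380 Ω
I = V/|Z| = 16.0 mA
V_R = I·|Z_R| = 0.0160 × 1900 = 30.3 V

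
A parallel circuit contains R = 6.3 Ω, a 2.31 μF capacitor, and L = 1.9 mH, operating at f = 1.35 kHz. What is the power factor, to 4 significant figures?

0.9660

ω = 2πf = 8482 rad/s
X_L = ωL = 16.12 Ω
X_C = 1/(ωC) = 51.04 Ω
Parallel: admittances add. Y = 1/R + 1/(jωL) + jωC
Y = (0.1587 − j0.04245) S
|Y| = 0.1643 S → |Z| = 1/|Y| = 6.086 Ω, ∠Z = −∠Y = 14.97°
cos φ = cos(14.97°) = 0.9660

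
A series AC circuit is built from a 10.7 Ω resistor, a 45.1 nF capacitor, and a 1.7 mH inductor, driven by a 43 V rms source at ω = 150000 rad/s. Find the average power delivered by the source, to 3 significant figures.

X_L = ωL = 255 Ω
X_C = 1/(ωC) = 148 Ω
Net reactance X = X_L − X_C = 107 Ω
Z = 10.7 + j107 Ω
|Z| = √(10.7² + 107²) = 108 Ω
∠Z = arctan(107/10.7) = 84.3°
I = V/|Z| = 399 mA
P = VI cos φ = 43 × 0.399 × cos(84.3°) = 1.71 W

1.71 W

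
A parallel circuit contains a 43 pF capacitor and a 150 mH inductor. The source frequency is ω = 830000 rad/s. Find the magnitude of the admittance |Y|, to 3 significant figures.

X_L = ωL = 124000 Ω
X_C = 1/(ωC) = 28000 Ω
Parallel: admittances add. Y = 1/(jωL) + jωC
Y = (0 + j2.77e-05) S
|Y| = 2.77e-05 S → |Z| = 1/|Y| = 36200 Ω, ∠Z = −∠Y = -90.0°

27.7 μS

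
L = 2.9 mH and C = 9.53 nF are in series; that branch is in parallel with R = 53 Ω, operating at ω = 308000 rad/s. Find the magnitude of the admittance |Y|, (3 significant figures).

19.0 mS

X_L = ωL = 893 Ω
X_C = 1/(ωC) = 341 Ω
Branch 1: Z₁ = R = 53.0 Ω
Branch 2 (series LC): Z₂ = j(X_L − X_C) = j553 Ω
Parallel: Z = Z₁Z₂/(Z₁+Z₂), |Z| = 52.8 Ω, ∠Z = 5.48°
|Y| = 1/|Z| = 19.0 mS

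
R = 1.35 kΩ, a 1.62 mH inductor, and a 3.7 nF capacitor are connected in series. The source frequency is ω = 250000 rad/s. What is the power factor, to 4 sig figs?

X_L = ωL = 405.0 Ω
X_C = 1/(ωC) = 1081 Ω
Net reactance X = X_L − X_C = -676.1 Ω
Z = 1350 − j676.1 Ω
|Z| = √(1350² + 676.1²) = 1510 Ω
∠Z = arctan(-676.1/1350) = -26.60°
cos φ = cos(-26.60°) = 0.8941

0.8941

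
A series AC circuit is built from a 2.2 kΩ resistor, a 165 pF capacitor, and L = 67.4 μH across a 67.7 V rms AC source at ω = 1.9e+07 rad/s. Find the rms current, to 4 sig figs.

28.20 mA

X_L = ωL = 1281 Ω
X_C = 1/(ωC) = 319.0 Ω
Net reactance X = X_L − X_C = 961.6 Ω
Z = 2200 + j961.6 Ω
|Z| = √(2200² + 961.6²) = 2401 Ω
I = V/|Z| = 67.7/2401 = 28.20 mA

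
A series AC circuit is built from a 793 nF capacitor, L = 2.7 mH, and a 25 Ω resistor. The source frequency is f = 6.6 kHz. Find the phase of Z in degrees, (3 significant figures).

ω = 2πf = 41470 rad/s
X_L = ωL = 112 Ω
X_C = 1/(ωC) = 30.4 Ω
Net reactance X = X_L − X_C = 81.6 Ω
Z = 25.0 + j81.6 Ω
|Z| = √(25.0² + 81.6²) = 85.3 Ω
∠Z = arctan(81.6/25.0) = 73.0°

73.0°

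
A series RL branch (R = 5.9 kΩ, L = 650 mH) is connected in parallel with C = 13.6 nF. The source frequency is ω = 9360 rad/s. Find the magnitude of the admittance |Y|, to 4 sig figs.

92.53 μS

X_L = ωL = 6084 Ω
X_C = 1/(ωC) = 7856 Ω
Branch 1 (R+jX_L): Z₁ = 5900 + j6084 Ω, |Z₁| = 8475 Ω
Branch 2 (−jX_C): Z₂ = −j7856 Ω
Parallel: Z = Z₁Z₂/(Z₁+Z₂), |Z| = 10810 Ω, ∠Z = -27.41°
|Y| = 1/|Z| = 92.53 μS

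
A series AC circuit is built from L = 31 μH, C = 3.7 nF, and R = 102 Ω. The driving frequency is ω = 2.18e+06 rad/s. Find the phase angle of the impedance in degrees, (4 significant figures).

X_L = ωL = 67.58 Ω
X_C = 1/(ωC) = 124.0 Ω
Net reactance X = X_L − X_C = -56.40 Ω
Z = 102.0 − j56.40 Ω
|Z| = √(102.0² + 56.40²) = 116.6 Ω
∠Z = arctan(-56.40/102.0) = -28.94°

-28.94°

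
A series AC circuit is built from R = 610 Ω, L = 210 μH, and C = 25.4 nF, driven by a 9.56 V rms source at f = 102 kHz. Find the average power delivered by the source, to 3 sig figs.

ω = 2πf = 640900 rad/s
X_L = ωL = 135 Ω
X_C = 1/(ωC) = 61.4 Ω
Net reactance X = X_L − X_C = 73.2 Ω
Z = 610 + j73.2 Ω
|Z| = √(610² + 73.2²) = 614 Ω
∠Z = arctan(73.2/610) = 6.84°
I = V/|Z| = 15.6 mA
P = VI cos φ = 9.56 × 0.0156 × cos(6.84°) = 148 mW

148 mW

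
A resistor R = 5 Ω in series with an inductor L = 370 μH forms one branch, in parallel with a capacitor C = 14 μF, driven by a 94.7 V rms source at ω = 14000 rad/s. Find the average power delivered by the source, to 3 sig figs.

X_L = ωL = 5.18 Ω
X_C = 1/(ωC) = 5.10 Ω
Branch 1 (R+jX_L): Z₁ = 5.00 + j5.18 Ω, |Z₁| = 7.20 Ω
Branch 2 (−jX_C): Z₂ = −j5.10 Ω
Parallel: Z = Z₁Z₂/(Z₁+Z₂), |Z| = 7.35 Ω, ∠Z = -44.9°
I = V/|Z| = 12.9 A
P = VI cos φ = 94.7 × 12.9 × cos(-44.9°) = 865 W

865 W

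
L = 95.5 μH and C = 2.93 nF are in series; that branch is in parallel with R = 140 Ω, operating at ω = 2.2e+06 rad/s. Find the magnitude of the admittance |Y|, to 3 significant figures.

X_L = ωL = 210 Ω
X_C = 1/(ωC) = 155 Ω
Branch 1: Z₁ = R = 140 Ω
Branch 2 (series LC): Z₂ = j(X_L − X_C) = j55.0 Ω
Parallel: Z = Z₁Z₂/(Z₁+Z₂), |Z| = 51.2 Ω, ∠Z = 68.6°
|Y| = 1/|Z| = 19.5 mS

19.5 mS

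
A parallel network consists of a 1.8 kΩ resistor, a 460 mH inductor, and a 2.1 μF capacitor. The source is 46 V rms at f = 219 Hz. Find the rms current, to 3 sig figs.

65.4 mA

ω = 2πf = 1376 rad/s
X_L = ωL = 633 Ω
X_C = 1/(ωC) = 346 Ω
Parallel: admittances add. Y = 1/R + 1/(jωL) + jωC
Y = (0.000556 + j0.00131) S
|Y| = 0.00142 S → |Z| = 1/|Y| = 703 Ω, ∠Z = −∠Y = -67.0°
I = V/|Z| = 46/703 = 65.4 mA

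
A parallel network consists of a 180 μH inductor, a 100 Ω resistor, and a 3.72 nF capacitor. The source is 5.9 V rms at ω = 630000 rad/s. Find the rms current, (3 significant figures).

70.3 mA

X_L = ωL = 113 Ω
X_C = 1/(ωC) = 427 Ω
Parallel: admittances add. Y = 1/R + 1/(jωL) + jωC
Y = (0.0100 − j0.00647) S
|Y| = 0.0119 S → |Z| = 1/|Y| = 83.9 Ω, ∠Z = −∠Y = 32.9°
I = V/|Z| = 5.9/83.9 = 70.3 mA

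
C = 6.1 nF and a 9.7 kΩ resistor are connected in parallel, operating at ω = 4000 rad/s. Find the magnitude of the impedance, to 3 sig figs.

X_C = 1/(ωC) = 41000 Ω
Parallel: admittances add. Y = 1/R + jωC
Y = (0.000103 + j2.44e-05) S
|Y| = 0.000106 S → |Z| = 1/|Y| = 9440 Ω, ∠Z = −∠Y = -13.3°

9440 Ω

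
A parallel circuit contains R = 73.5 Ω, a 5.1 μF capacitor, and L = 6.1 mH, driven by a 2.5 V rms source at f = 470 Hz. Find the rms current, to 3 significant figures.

ω = 2πf = 2953 rad/s
X_L = ωL = 18.0 Ω
X_C = 1/(ωC) = 66.4 Ω
Parallel: admittances add. Y = 1/R + 1/(jωL) + jωC
Y = (0.0136 − j0.0405) S
|Y| = 0.0427 S → |Z| = 1/|Y| = 23.4 Ω, ∠Z = −∠Y = 71.4°
I = V/|Z| = 2.5/23.4 = 107 mA

107 mA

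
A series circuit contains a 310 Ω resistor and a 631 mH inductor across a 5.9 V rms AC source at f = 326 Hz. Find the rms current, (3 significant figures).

ω = 2πf = 2048 rad/s
X_L = ωL = 1290 Ω
Z = 310 + j1290 Ω
|Z| = √(310² + 1290²) = 1330 Ω
I = V/|Z| = 5.9/1330 = 4.44 mA

4.44 mA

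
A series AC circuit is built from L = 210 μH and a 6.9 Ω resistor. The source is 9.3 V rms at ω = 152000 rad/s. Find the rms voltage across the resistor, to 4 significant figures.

1.965 V

X_L = ωL = 31.92 Ω
Z = 6.900 + j31.92 Ω
|Z| = √(6.900² + 31.92²) = 32.66 Ω
I = V/|Z| = 284.8 mA
V_R = I·|Z_R| = 0.2848 × 6.900 = 1.965 V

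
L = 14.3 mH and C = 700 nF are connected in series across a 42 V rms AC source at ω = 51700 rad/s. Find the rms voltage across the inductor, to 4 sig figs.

43.63 V

X_L = ωL = 739.3 Ω
X_C = 1/(ωC) = 27.63 Ω
Net reactance X = X_L − X_C = 711.7 Ω
Z = j711.7 Ω
|Z| = √(0² + 711.7²) = 711.7 Ω
I = V/|Z| = 59.02 mA
V_L = I·|Z_L| = 0.05902 × 739.3 = 43.63 V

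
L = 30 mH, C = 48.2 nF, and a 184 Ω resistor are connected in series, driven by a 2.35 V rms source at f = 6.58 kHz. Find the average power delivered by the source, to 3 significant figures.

1.75 mW

ω = 2πf = 41340 rad/s
X_L = ωL = 1240 Ω
X_C = 1/(ωC) = 502 Ω
Net reactance X = X_L − X_C = 738 Ω
Z = 184 + j738 Ω
|Z| = √(184² + 738²) = 761 Ω
∠Z = arctan(738/184) = 76.0°
I = V/|Z| = 3.09 mA
P = VI cos φ = 2.35 × 0.00309 × cos(76.0°) = 1.75 mW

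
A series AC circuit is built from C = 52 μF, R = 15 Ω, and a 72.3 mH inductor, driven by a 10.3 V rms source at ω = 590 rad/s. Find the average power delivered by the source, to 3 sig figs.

X_L = ωL = 42.7 Ω
X_C = 1/(ωC) = 32.6 Ω
Net reactance X = X_L − X_C = 10.1 Ω
Z = 15.0 + j10.1 Ω
|Z| = √(15.0² + 10.1²) = 18.1 Ω
∠Z = arctan(10.1/15.0) = 33.9°
I = V/|Z| = 570 mA
P = VI cos φ = 10.3 × 0.570 × cos(33.9°) = 4.88 W

4.88 W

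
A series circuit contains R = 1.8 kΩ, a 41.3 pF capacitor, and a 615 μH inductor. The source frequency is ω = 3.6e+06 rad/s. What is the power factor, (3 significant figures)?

X_L = ωL = 2210 Ω
X_C = 1/(ωC) = 6730 Ω
Net reactance X = X_L − X_C = -4510 Ω
Z = 1800 − j4510 Ω
|Z| = √(1800² + 4510²) = 4860 Ω
∠Z = arctan(-4510/1800) = -68.3°
cos φ = cos(-68.3°) = 0.371

0.371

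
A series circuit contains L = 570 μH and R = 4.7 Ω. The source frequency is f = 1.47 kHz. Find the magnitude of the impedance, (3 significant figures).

ω = 2πf = 9236 rad/s
X_L = ωL = 5.26 Ω
Z = 4.70 + j5.26 Ω
|Z| = √(4.70² + 5.26²) = 7.06 Ω

7.06 Ω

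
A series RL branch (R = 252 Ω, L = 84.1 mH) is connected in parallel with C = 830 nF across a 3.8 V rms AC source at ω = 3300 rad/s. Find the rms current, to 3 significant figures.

X_L = ωL = 278 Ω
X_C = 1/(ωC) = 365 Ω
Branch 1 (R+jX_L): Z₁ = 252 + j278 Ω, |Z₁| = 375 Ω
Branch 2 (−jX_C): Z₂ = −j365 Ω
Parallel: Z = Z₁Z₂/(Z₁+Z₂), |Z| = 513 Ω, ∠Z = -23.1°
I = V/|Z| = 3.8/513 = 7.41 mA

7.41 mA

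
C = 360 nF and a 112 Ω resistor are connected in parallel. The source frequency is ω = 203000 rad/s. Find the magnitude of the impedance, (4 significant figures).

13.58 Ω

X_C = 1/(ωC) = 13.68 Ω
Parallel: admittances add. Y = 1/R + jωC
Y = (0.008929 + j0.07308) S
|Y| = 0.07362 S → |Z| = 1/|Y| = 13.58 Ω, ∠Z = −∠Y = -83.03°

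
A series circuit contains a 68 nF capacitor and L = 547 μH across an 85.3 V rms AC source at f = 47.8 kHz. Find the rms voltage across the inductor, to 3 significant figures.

ω = 2πf = 300300 rad/s
X_L = ωL = 164 Ω
X_C = 1/(ωC) = 49.0 Ω
Net reactance X = X_L − X_C = 115 Ω
Z = j115 Ω
|Z| = √(0² + 115²) = 115 Ω
I = V/|Z| = 740 mA
V_L = I·|Z_L| = 0.740 × 164 = 122 V

122 V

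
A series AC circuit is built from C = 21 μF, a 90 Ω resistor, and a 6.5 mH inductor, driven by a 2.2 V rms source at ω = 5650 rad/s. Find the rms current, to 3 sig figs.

23.3 mA

X_L = ωL = 36.7 Ω
X_C = 1/(ωC) = 8.43 Ω
Net reactance X = X_L − X_C = 28.3 Ω
Z = 90.0 + j28.3 Ω
|Z| = √(90.0² + 28.3²) = 94.3 Ω
I = V/|Z| = 2.2/94.3 = 23.3 mA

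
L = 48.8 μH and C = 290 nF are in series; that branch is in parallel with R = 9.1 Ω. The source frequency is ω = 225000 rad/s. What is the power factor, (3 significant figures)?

X_L = ωL = 11.0 Ω
X_C = 1/(ωC) = 15.3 Ω
Branch 1: Z₁ = R = 9.10 Ω
Branch 2 (series LC): Z₂ = j(X_L − X_C) = −j4.35 Ω
Parallel: Z = Z₁Z₂/(Z₁+Z₂), |Z| = 3.92 Ω, ∠Z = -64.5°
cos φ = cos(-64.5°) = 0.431

0.431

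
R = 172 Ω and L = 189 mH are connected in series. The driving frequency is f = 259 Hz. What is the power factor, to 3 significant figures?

ω = 2πf = 1627 rad/s
X_L = ωL = 308 Ω
Z = 172 + j308 Ω
|Z| = √(172² + 308²) = 352 Ω
∠Z = arctan(308/172) = 60.8°
cos φ = cos(60.8°) = 0.488

0.488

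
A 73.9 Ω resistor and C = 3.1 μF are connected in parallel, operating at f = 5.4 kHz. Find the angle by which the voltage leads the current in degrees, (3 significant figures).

-82.7°

ω = 2πf = 33930 rad/s
X_C = 1/(ωC) = 9.51 Ω
Parallel: admittances add. Y = 1/R + jωC
Y = (0.0135 + j0.105) S
|Y| = 0.106 S → |Z| = 1/|Y| = 9.43 Ω, ∠Z = −∠Y = -82.7°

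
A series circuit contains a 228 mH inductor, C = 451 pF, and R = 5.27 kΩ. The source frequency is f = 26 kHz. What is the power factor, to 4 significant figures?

0.2173

ω = 2πf = 163400 rad/s
X_L = ωL = 37250 Ω
X_C = 1/(ωC) = 13570 Ω
Net reactance X = X_L − X_C = 23670 Ω
Z = 5270 + j23670 Ω
|Z| = √(5270² + 23670²) = 24250 Ω
∠Z = arctan(23670/5270) = 77.45°
cos φ = cos(77.45°) = 0.2173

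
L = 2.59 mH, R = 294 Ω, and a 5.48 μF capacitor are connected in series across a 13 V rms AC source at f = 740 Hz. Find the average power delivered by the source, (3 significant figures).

ω = 2πf = 4650 rad/s
X_L = ωL = 12.0 Ω
X_C = 1/(ωC) = 39.2 Ω
Net reactance X = X_L − X_C = -27.2 Ω
Z = 294 − j27.2 Ω
|Z| = √(294² + 27.2²) = 295 Ω
∠Z = arctan(-27.2/294) = -5.29°
I = V/|Z| = 44.0 mA
P = VI cos φ = 13 × 0.0440 × cos(-5.29°) = 570 mW

570 mW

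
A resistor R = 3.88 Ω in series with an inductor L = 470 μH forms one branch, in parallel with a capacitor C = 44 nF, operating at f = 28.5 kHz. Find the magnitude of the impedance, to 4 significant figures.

249.1 Ω

ω = 2πf = 179100 rad/s
X_L = ωL = 84.16 Ω
X_C = 1/(ωC) = 126.9 Ω
Branch 1 (R+jX_L): Z₁ = 3.880 + j84.16 Ω, |Z₁| = 84.25 Ω
Branch 2 (−jX_C): Z₂ = −j126.9 Ω
Parallel: Z = Z₁Z₂/(Z₁+Z₂), |Z| = 249.1 Ω, ∠Z = 82.18°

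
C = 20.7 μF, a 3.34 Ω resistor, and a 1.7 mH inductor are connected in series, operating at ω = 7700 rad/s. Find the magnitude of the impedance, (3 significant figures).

X_L = ωL = 13.1 Ω
X_C = 1/(ωC) = 6.27 Ω
Net reactance X = X_L − X_C = 6.82 Ω
Z = 3.34 + j6.82 Ω
|Z| = √(3.34² + 6.82²) = 7.59 Ω

7.59 Ω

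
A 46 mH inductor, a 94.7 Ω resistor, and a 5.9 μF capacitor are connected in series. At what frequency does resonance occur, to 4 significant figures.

305.5 Hz

ω₀ = 1/√(LC) = 1/√(0.046 × 5.9e-06) = 1920 rad/s
f₀ = ω₀/(2π) = 305.5 Hz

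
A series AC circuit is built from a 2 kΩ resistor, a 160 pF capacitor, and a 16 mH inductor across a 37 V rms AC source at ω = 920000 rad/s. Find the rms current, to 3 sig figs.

4.53 mA

X_L = ωL = 14700 Ω
X_C = 1/(ωC) = 6790 Ω
Net reactance X = X_L − X_C = 7930 Ω
Z = 2000 + j7930 Ω
|Z| = √(2000² + 7930²) = 8170 Ω
I = V/|Z| = 37/8170 = 4.53 mA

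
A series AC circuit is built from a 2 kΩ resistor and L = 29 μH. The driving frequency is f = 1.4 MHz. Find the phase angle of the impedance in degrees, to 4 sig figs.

ω = 2πf = 8.796e+06 rad/s
X_L = ωL = 255.1 Ω
Z = 2000 + j255.1 Ω
|Z| = √(2000² + 255.1²) = 2016 Ω
∠Z = arctan(255.1/2000) = 7.269°

7.269°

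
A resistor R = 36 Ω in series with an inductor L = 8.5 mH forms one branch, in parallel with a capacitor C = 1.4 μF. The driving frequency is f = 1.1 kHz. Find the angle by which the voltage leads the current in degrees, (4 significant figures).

19.59°

ω = 2πf = 6912 rad/s
X_L = ωL = 58.75 Ω
X_C = 1/(ωC) = 103.3 Ω
Branch 1 (R+jX_L): Z₁ = 36.00 + j58.75 Ω, |Z₁| = 68.90 Ω
Branch 2 (−jX_C): Z₂ = −j103.3 Ω
Parallel: Z = Z₁Z₂/(Z₁+Z₂), |Z| = 124.2 Ω, ∠Z = 19.59°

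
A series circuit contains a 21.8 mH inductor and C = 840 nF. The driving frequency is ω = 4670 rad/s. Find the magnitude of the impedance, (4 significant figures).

X_L = ωL = 101.8 Ω
X_C = 1/(ωC) = 254.9 Ω
Net reactance X = X_L − X_C = -153.1 Ω
Z = − j153.1 Ω
|Z| = √(0² + 153.1²) = 153.1 Ω

153.1 Ω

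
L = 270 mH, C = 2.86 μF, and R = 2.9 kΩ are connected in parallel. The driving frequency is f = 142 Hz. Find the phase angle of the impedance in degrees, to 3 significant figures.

77.8°

ω = 2πf = 892.2 rad/s
X_L = ωL = 241 Ω
X_C = 1/(ωC) = 392 Ω
Parallel: admittances add. Y = 1/R + 1/(jωL) + jωC
Y = (0.000345 − j0.00160) S
|Y| = 0.00164 S → |Z| = 1/|Y| = 611 Ω, ∠Z = −∠Y = 77.8°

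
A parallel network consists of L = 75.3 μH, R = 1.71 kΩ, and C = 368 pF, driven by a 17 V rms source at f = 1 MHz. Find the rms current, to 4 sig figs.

10.50 mA

ω = 2πf = 6.283e+06 rad/s
X_L = ωL = 473.1 Ω
X_C = 1/(ωC) = 432.5 Ω
Parallel: admittances add. Y = 1/R + 1/(jωL) + jωC
Y = (0.0005848 + j0.0001986) S
|Y| = 0.0006176 S → |Z| = 1/|Y| = 1619 Ω, ∠Z = −∠Y = -18.76°
I = V/|Z| = 17/1619 = 10.50 mA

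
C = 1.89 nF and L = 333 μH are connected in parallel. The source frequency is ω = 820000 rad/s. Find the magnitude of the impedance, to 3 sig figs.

473 Ω

X_L = ωL = 273 Ω
X_C = 1/(ωC) = 645 Ω
Parallel: admittances add. Y = 1/(jωL) + jωC
Y = (0 − j0.00211) S
|Y| = 0.00211 S → |Z| = 1/|Y| = 473 Ω, ∠Z = −∠Y = 90.0°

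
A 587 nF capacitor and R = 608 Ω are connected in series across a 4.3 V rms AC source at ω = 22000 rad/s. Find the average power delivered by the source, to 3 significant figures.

29.9 mW

X_C = 1/(ωC) = 77.4 Ω
Z = 608 − j77.4 Ω
|Z| = √(608² + 77.4²) = 613 Ω
∠Z = arctan(-77.4/608) = -7.26°
I = V/|Z| = 7.02 mA
P = VI cos φ = 4.3 × 0.00702 × cos(-7.26°) = 29.9 mW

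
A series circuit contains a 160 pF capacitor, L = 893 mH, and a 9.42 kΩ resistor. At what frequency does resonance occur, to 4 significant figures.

13.31 kHz

ω₀ = 1/√(LC) = 1/√(0.893 × 1.6e-10) = 83660 rad/s
f₀ = ω₀/(2π) = 13.31 kHz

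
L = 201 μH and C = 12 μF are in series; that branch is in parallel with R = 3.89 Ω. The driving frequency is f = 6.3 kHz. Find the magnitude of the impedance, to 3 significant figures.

3.24 Ω

ω = 2πf = 39580 rad/s
X_L = ωL = 7.96 Ω
X_C = 1/(ωC) = 2.11 Ω
Branch 1: Z₁ = R = 3.89 Ω
Branch 2 (series LC): Z₂ = j(X_L − X_C) = j5.85 Ω
Parallel: Z = Z₁Z₂/(Z₁+Z₂), |Z| = 3.24 Ω, ∠Z = 33.6°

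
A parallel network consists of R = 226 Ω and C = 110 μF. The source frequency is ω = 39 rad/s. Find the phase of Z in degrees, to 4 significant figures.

-44.11°

X_C = 1/(ωC) = 233.1 Ω
Parallel: admittances add. Y = 1/R + jωC
Y = (0.004425 + j0.004290) S
|Y| = 0.006163 S → |Z| = 1/|Y| = 162.3 Ω, ∠Z = −∠Y = -44.11°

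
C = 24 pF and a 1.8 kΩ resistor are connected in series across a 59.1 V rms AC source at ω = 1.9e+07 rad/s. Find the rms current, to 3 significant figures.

20.8 mA

X_C = 1/(ωC) = 2190 Ω
Z = 1800 − j2190 Ω
|Z| = √(1800² + 2190²) = 2840 Ω
I = V/|Z| = 59.1/2840 = 20.8 mA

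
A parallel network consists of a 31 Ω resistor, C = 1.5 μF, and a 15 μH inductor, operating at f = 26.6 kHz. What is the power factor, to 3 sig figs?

0.213

ω = 2πf = 167100 rad/s
X_L = ωL = 2.51 Ω
X_C = 1/(ωC) = 3.99 Ω
Parallel: admittances add. Y = 1/R + 1/(jωL) + jωC
Y = (0.0323 − j0.148) S
|Y| = 0.152 S → |Z| = 1/|Y| = 6.59 Ω, ∠Z = −∠Y = 77.7°
cos φ = cos(77.7°) = 0.213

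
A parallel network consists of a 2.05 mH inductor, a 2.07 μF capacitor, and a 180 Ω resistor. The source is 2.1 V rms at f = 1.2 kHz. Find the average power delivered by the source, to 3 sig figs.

24.5 mW

ω = 2πf = 7540 rad/s
X_L = ωL = 15.5 Ω
X_C = 1/(ωC) = 64.1 Ω
Parallel: admittances add. Y = 1/R + 1/(jωL) + jωC
Y = (0.00556 − j0.0491) S
|Y| = 0.0494 S → |Z| = 1/|Y| = 20.2 Ω, ∠Z = −∠Y = 83.5°
I = V/|Z| = 104 mA
P = VI cos φ = 2.1 × 0.104 × cos(83.5°) = 24.5 mW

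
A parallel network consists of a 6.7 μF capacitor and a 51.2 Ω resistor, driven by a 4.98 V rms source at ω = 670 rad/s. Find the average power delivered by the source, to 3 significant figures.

484 mW

X_C = 1/(ωC) = 223 Ω
Parallel: admittances add. Y = 1/R + jωC
Y = (0.0195 + j0.00449) S
|Y| = 0.0200 S → |Z| = 1/|Y| = 49.9 Ω, ∠Z = −∠Y = -12.9°
I = V/|Z| = 99.8 mA
P = VI cos φ = 4.98 × 0.0998 × cos(-12.9°) = 484 mW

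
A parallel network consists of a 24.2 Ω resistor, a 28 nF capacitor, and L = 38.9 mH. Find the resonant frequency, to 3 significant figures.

4.82 kHz

ω₀ = 1/√(LC) = 1/√(0.0389 × 2.8e-08) = 30300 rad/s
f₀ = ω₀/(2π) = 4.82 kHz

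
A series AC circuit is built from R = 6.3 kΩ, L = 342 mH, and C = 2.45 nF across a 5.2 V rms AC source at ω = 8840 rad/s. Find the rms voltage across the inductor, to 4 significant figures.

X_L = ωL = 3023 Ω
X_C = 1/(ωC) = 46170 Ω
Net reactance X = X_L − X_C = -43150 Ω
Z = 6300 − j43150 Ω
|Z| = √(6300² + 43150²) = 43610 Ω
I = V/|Z| = 119.2 μA
V_L = I·|Z_L| = 0.0001192 × 3023 = 0.3605 V

0.3605 V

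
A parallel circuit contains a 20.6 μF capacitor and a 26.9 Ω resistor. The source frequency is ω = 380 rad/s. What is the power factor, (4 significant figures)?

X_C = 1/(ωC) = 127.7 Ω
Parallel: admittances add. Y = 1/R + jωC
Y = (0.03717 + j0.007828) S
|Y| = 0.03799 S → |Z| = 1/|Y| = 26.32 Ω, ∠Z = −∠Y = -11.89°
cos φ = cos(-11.89°) = 0.9785

0.9785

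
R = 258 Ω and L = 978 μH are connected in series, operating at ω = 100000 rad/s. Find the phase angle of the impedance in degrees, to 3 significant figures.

X_L = ωL = 97.8 Ω
Z = 258 + j97.8 Ω
|Z| = √(258² + 97.8²) = 276 Ω
∠Z = arctan(97.8/258) = 20.8°

20.8°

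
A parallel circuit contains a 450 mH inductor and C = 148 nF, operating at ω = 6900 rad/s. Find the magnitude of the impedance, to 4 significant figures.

1430 Ω

X_L = ωL = 3105 Ω
X_C = 1/(ωC) = 979.2 Ω
Parallel: admittances add. Y = 1/(jωL) + jωC
Y = (0 + j0.0006991) S
|Y| = 0.0006991 S → |Z| = 1/|Y| = 1430 Ω, ∠Z = −∠Y = -90.00°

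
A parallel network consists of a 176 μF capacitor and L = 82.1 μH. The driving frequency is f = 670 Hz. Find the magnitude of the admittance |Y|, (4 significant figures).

ω = 2πf = 4210 rad/s
X_L = ωL = 0.3456 Ω
X_C = 1/(ωC) = 1.350 Ω
Parallel: admittances add. Y = 1/(jωL) + jωC
Y = (0 − j2.152) S
|Y| = 2.152 S → |Z| = 1/|Y| = 0.4646 Ω, ∠Z = −∠Y = 90.00°

2.152 S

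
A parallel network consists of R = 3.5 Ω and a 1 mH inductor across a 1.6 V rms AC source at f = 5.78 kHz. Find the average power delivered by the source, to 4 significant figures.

731.4 mW

ω = 2πf = 36320 rad/s
X_L = ωL = 36.32 Ω
Parallel: admittances add. Y = 1/R + 1/(jωL)
Y = (0.2857 − j0.02754) S
|Y| = 0.2870 S → |Z| = 1/|Y| = 3.484 Ω, ∠Z = −∠Y = 5.505°
I = V/|Z| = 459.3 mA
P = VI cos φ = 1.6 × 0.4593 × cos(5.505°) = 731.4 mW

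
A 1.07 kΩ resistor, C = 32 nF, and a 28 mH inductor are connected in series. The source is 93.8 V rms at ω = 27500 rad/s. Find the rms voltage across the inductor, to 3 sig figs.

X_L = ωL = 770 Ω
X_C = 1/(ωC) = 1140 Ω
Net reactance X = X_L − X_C = -366 Ω
Z = 1070 − j366 Ω
|Z| = √(1070² + 366²) = 1130 Ω
I = V/|Z| = 82.9 mA
V_L = I·|Z_L| = 0.0829 × 770 = 63.9 V

63.9 V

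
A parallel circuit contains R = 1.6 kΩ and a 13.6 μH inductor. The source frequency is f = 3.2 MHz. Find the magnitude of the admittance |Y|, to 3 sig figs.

ω = 2πf = 2.011e+07 rad/s
X_L = ωL = 273 Ω
Parallel: admittances add. Y = 1/R + 1/(jωL)
Y = (0.000625 − j0.00366) S
|Y| = 0.00371 S → |Z| = 1/|Y| = 270 Ω, ∠Z = −∠Y = 80.3°

3.71 mS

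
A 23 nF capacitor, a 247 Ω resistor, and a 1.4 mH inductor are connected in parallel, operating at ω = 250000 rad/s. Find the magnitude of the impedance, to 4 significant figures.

X_L = ωL = 350.0 Ω
X_C = 1/(ωC) = 173.9 Ω
Parallel: admittances add. Y = 1/R + 1/(jωL) + jωC
Y = (0.004049 + j0.002893) S
|Y| = 0.004976 S → |Z| = 1/|Y| = 201.0 Ω, ∠Z = −∠Y = -35.55°

201.0 Ω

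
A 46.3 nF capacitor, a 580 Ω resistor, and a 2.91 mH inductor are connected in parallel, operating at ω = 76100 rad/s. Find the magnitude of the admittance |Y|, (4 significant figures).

X_L = ωL = 221.5 Ω
X_C = 1/(ωC) = 283.8 Ω
Parallel: admittances add. Y = 1/R + 1/(jωL) + jωC
Y = (0.001724 − j0.0009922) S
|Y| = 0.001989 S → |Z| = 1/|Y| = 502.7 Ω, ∠Z = −∠Y = 29.92°

1.989 mS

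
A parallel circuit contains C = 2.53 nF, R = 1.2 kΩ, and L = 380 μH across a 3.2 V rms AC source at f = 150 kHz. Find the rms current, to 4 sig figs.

ω = 2πf = 942500 rad/s
X_L = ωL = 358.1 Ω
X_C = 1/(ωC) = 419.4 Ω
Parallel: admittances add. Y = 1/R + 1/(jωL) + jωC
Y = (0.0008333 − j0.0004077) S
|Y| = 0.0009277 S → |Z| = 1/|Y| = 1078 Ω, ∠Z = −∠Y = 26.07°
I = V/|Z| = 3.2/1078 = 2.969 mA

2.969 mA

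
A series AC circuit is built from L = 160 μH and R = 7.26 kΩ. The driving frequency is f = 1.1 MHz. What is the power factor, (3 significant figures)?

ω = 2πf = 6.912e+06 rad/s
X_L = ωL = 1110 Ω
Z = 7260 + j1110 Ω
|Z| = √(7260² + 1110²) = 7340 Ω
∠Z = arctan(1110/7260) = 8.66°
cos φ = cos(8.66°) = 0.989

0.989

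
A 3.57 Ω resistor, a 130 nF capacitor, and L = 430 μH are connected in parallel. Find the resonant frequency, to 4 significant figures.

ω₀ = 1/√(LC) = 1/√(0.00043 × 1.3e-07) = 133800 rad/s
f₀ = ω₀/(2π) = 21.29 kHz

21.29 kHz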